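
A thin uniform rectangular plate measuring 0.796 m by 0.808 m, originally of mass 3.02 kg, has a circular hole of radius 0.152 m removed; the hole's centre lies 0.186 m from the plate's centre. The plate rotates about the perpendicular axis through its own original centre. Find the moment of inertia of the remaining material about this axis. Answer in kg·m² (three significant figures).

0.308

Unpierced body about its centre: I₀ = (1/12)M(a²+b²) = (1/12)(3.02)[(0.796)² + (0.808)²] = 0.32376 kg·m².
The removed disk has mass m = M·πr²/(ab) = (3.02)·π(0.152)²/(0.796·0.808) = 0.34082 kg (same uniform areal density).
Its moment of inertia about the rotation axis (parallel-axis theorem): I_hole = (1/2)mr² + md² = (1/2)(0.34082)(0.152)² + (0.34082)(0.186)² = 0.015728 kg·m².
Treating the hole as negative mass, I = I₀ − I_hole = 0.32376 − 0.015728 = 0.30804 kg·m².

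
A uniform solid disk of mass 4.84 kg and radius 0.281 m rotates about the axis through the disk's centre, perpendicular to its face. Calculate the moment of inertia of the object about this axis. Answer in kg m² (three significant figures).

I_cm = (1/2)MR² = (1/2)(4.84)(0.281)² = 0.19109 kg m²; axis through the centre, so I = 0.19109 kg m².

0.191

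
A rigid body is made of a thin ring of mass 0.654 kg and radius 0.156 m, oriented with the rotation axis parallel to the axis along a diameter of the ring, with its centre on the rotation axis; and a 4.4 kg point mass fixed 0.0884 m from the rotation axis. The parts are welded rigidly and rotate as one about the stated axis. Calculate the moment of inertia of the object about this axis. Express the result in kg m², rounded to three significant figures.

0.0423

Thin ring: I_cm = (1/2)MR² = (1/2)(0.654)(0.156)² = 0.0079579 kg m²; axis through the centre, so I = 0.0079579 kg m².
Point mass: I_cm = 0; centre at d = 0.0884 m, so the parallel axis theorem gives I = 0 + (4.4)(0.0884)² = 0.034384 kg m².
Total I = 0.0079579 + 0.034384 = 0.042342 kg m².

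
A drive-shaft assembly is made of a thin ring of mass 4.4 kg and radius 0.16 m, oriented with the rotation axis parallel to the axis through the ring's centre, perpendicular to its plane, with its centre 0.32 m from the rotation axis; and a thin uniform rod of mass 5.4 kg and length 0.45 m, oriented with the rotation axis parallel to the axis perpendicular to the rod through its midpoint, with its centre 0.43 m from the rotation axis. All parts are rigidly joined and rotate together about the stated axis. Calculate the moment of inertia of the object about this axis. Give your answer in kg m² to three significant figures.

Thin ring: I_cm = MR² = (4.4)(0.16)² = 0.11264 kg m²; centre at d = 0.32 m, so I = I_cm + Md² gives I = 0.11264 + (4.4)(0.32)² = 0.5632 kg m².
Thin rod: I_cm = (1/12)ML² = (1/12)(5.4)(0.45)² = 0.091125 kg m²; centre at d = 0.43 m, so I = I_cm + Md² gives I = 0.091125 + (5.4)(0.43)² = 1.0896 kg m².
Total I = 0.5632 + 1.0896 = 1.6528 kg m².

1.65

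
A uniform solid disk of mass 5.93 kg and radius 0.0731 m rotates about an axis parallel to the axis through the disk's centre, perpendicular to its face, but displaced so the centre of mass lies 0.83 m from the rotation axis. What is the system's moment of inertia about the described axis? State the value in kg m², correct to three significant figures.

I_cm = (1/2)MR² = (1/2)(5.93)(0.0731)² = 0.015844 kg m²; centre at d = 0.83 m, so I = I_cm + Md² gives I = 0.015844 + (5.93)(0.83)² = 4.101 kg m².

4.10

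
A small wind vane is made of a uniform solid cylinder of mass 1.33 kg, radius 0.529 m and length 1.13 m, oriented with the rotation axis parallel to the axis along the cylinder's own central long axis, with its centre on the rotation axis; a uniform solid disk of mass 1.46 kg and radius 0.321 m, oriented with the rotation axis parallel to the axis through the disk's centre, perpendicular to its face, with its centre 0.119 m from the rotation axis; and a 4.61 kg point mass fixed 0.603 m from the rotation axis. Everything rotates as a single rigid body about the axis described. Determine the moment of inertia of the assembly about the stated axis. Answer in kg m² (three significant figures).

Solid cylinder: I_cm = (1/2)MR² = (1/2)(1.33)(0.529)² = 0.18609 kg m²; axis through the centre, so I = 0.18609 kg m².
Solid disk: I_cm = (1/2)MR² = (1/2)(1.46)(0.321)² = 0.07522 kg m²; centre at d = 0.119 m, so I = I_cm + Md² gives I = 0.07522 + (1.46)(0.119)² = 0.095895 kg m².
Point mass: I_cm = 0; centre at d = 0.603 m, so I = I_cm + Md² gives I = 0 + (4.61)(0.603)² = 1.6762 kg m².
Total I = 0.18609 + 0.095895 + 1.6762 = 1.9582 kg m².

1.96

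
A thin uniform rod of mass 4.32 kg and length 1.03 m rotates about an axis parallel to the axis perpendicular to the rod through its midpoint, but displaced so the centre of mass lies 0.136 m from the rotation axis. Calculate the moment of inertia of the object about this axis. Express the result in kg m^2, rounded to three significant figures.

0.462

I_cm = (1/12)ML² = (1/12)(4.32)(1.03)² = 0.38192 kg m^2; centre at d = 0.136 m, so I = I_cm + Md² gives I = 0.38192 + (4.32)(0.136)² = 0.46183 kg m^2.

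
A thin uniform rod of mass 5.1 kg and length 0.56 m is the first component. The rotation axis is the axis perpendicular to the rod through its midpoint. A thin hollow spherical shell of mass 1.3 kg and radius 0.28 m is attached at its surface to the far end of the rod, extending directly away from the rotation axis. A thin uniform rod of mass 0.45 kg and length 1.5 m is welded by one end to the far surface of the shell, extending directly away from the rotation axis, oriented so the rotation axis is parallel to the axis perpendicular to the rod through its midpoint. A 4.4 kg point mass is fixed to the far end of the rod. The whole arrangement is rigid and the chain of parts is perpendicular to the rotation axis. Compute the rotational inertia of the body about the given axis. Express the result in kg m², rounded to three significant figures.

25.9

Thin rod: I_cm = (1/12)ML² = (1/12)(5.1)(0.56)² = 0.13328 kg m²; axis through the centre, so I = 0.13328 kg m².
Spherical shell: I_cm = (2/3)MR² = (2/3)(1.3)(0.28)² = 0.067947 kg m²; centre at d = 0.28 + 0.28 = 0.56 m, so I = I_cm + Md² gives I = 0.067947 + (1.3)(0.56)² = 0.47563 kg m².
Thin rod: I_cm = (1/12)ML² = (1/12)(0.45)(1.5)² = 0.084375 kg m²; centre at d = 0.28 + 0.28 + 0.28 + 0.75 = 1.59 m, so I = I_cm + Md² gives I = 0.084375 + (0.45)(1.59)² = 1.222 kg m².
Point mass: I_cm = 0; centre at d = 0.28 + 0.28 + 0.28 + 0.75 + 0.75 = 2.34 m, so I = I_cm + Md² gives I = 0 + (4.4)(2.34)² = 24.093 kg m².
Total I = 0.13328 + 0.47563 + 1.222 + 24.093 = 25.924 kg m².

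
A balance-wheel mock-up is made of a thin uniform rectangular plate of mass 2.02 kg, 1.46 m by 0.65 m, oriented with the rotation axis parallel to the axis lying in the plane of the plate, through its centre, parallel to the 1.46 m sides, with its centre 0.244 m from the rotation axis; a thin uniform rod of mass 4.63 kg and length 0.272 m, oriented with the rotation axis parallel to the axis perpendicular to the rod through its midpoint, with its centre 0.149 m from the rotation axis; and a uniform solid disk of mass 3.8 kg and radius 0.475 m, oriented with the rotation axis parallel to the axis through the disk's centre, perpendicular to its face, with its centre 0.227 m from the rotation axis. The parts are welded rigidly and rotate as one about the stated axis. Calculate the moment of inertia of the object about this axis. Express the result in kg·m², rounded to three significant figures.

Rectangular plate: I_cm = (1/12)Mb² = (1/12)(2.02)(0.65)² = 0.071121 kg·m²; centre at d = 0.244 m, so I = I_cm + Md² gives I = 0.071121 + (2.02)(0.244)² = 0.19138 kg·m².
Thin rod: I_cm = (1/12)ML² = (1/12)(4.63)(0.272)² = 0.028545 kg·m²; centre at d = 0.149 m, so I = I_cm + Md² gives I = 0.028545 + (4.63)(0.149)² = 0.13134 kg·m².
Solid disk: I_cm = (1/2)MR² = (1/2)(3.8)(0.475)² = 0.42869 kg·m²; centre at d = 0.227 m, so I = I_cm + Md² gives I = 0.42869 + (3.8)(0.227)² = 0.6245 kg·m².
Total I = 0.19138 + 0.13134 + 0.6245 = 0.94722 kg·m².

0.947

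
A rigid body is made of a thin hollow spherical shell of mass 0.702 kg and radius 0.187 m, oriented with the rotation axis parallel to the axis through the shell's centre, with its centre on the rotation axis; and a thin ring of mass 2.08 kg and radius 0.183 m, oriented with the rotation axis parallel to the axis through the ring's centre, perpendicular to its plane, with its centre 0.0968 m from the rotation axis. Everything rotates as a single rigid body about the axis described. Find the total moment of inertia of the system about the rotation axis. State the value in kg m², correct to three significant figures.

0.106

Spherical shell: I_cm = (2/3)MR² = (2/3)(0.702)(0.187)² = 0.016365 kg m²; axis through the centre, so I = 0.016365 kg m².
Thin ring: I_cm = MR² = (2.08)(0.183)² = 0.069657 kg m²; centre at d = 0.0968 m, so the parallel axis theorem gives I = 0.069657 + (2.08)(0.0968)² = 0.089147 kg m².
Total I = 0.016365 + 0.089147 = 0.10551 kg m².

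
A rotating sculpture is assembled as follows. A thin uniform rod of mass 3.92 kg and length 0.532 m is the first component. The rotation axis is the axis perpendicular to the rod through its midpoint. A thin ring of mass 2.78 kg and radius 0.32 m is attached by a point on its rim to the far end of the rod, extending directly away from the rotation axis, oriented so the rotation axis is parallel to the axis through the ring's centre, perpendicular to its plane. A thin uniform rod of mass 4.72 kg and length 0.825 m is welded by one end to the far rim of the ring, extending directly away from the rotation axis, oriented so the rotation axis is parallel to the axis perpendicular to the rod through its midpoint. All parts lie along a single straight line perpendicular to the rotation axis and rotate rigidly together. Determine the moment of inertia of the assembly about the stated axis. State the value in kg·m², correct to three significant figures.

9.80

Thin rod: I_cm = (1/12)ML² = (1/12)(3.92)(0.532)² = 0.092455 kg·m²; axis through the centre, so I = 0.092455 kg·m².
Thin ring: I_cm = MR² = (2.78)(0.32)² = 0.28467 kg·m²; centre at d = 0.266 + 0.32 = 0.586 m, so I = I_cm + Md² gives I = 0.28467 + (2.78)(0.586)² = 1.2393 kg·m².
Thin rod: I_cm = (1/12)ML² = (1/12)(4.72)(0.825)² = 0.26771 kg·m²; centre at d = 0.266 + 0.32 + 0.32 + 0.4125 = 1.3185 m, so I = I_cm + Md² gives I = 0.26771 + (4.72)(1.3185)² = 8.4732 kg·m².
Total I = 0.092455 + 1.2393 + 8.4732 = 9.8049 kg·m².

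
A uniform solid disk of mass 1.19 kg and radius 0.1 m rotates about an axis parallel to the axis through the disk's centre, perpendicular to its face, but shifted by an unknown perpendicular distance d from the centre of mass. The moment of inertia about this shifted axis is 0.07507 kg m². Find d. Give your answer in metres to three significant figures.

0.241

About the centre-of-mass axis, I_cm = (1/2)MR² = (1/2)(1.19)(0.1)² = 0.00595 kg m².
Parallel axis theorem: I = I_cm + Md², so Md² = 0.07507 − 0.00595 = 0.06912 kg m².
d = √(0.06912 / 1.19) = 0.24101 m.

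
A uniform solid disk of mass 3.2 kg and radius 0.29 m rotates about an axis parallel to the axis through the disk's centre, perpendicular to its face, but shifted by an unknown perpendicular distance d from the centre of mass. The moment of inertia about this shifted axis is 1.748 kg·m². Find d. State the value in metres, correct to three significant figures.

0.710

About the centre-of-mass axis, I_cm = (1/2)MR² = (1/2)(3.2)(0.29)² = 0.13456 kg·m².
Parallel axis theorem: I = I_cm + Md², so Md² = 1.748 − 0.13456 = 1.6134 kg·m².
d = √(1.6134 / 3.2) = 0.71007 m.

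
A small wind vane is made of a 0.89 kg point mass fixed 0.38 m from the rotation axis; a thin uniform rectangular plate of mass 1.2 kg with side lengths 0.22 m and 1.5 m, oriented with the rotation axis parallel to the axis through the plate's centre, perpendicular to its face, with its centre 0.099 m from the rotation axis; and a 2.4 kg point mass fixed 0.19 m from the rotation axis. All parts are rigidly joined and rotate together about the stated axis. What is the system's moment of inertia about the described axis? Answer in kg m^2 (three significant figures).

Point mass: I_cm = 0; centre at d = 0.38 m, so the parallel axis theorem gives I = 0 + (0.89)(0.38)² = 0.12852 kg m^2.
Rectangular plate: I_cm = (1/12)M(a²+b²) = (1/12)(1.2)[(0.22)² + (1.5)²] = 0.22984 kg m^2; centre at d = 0.099 m, so the parallel axis theorem gives I = 0.22984 + (1.2)(0.099)² = 0.2416 kg m^2.
Point mass: I_cm = 0; centre at d = 0.19 m, so the parallel axis theorem gives I = 0 + (2.4)(0.19)² = 0.08664 kg m^2.
Total I = 0.12852 + 0.2416 + 0.08664 = 0.45676 kg m^2.

0.457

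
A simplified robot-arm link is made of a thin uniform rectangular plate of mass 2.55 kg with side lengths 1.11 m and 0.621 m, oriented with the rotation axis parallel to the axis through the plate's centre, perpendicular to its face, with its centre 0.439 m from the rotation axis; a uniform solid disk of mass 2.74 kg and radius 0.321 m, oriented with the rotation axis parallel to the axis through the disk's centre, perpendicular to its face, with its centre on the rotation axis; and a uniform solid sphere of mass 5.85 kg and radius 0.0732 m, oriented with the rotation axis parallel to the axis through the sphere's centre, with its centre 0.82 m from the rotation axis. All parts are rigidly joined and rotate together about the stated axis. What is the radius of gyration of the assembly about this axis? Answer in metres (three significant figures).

Rectangular plate: I_cm = (1/12)M(a²+b²) = (1/12)(2.55)[(1.11)² + (0.621)²] = 0.34377 kg m²; centre at d = 0.439 m, so I = I_cm + Md² gives I = 0.34377 + (2.55)(0.439)² = 0.83521 kg m².
Solid disk: I_cm = (1/2)MR² = (1/2)(2.74)(0.321)² = 0.14117 kg m²; axis through the centre, so I = 0.14117 kg m².
Solid sphere: I_cm = (2/5)MR² = (2/5)(5.85)(0.0732)² = 0.012538 kg m²; centre at d = 0.82 m, so I = I_cm + Md² gives I = 0.012538 + (5.85)(0.82)² = 3.9461 kg m².
Total I = 4.9225 kg m²; total mass M = 11.14 kg.
k = √(I/M) = √(4.9225/11.14) = 0.66473 m.

0.665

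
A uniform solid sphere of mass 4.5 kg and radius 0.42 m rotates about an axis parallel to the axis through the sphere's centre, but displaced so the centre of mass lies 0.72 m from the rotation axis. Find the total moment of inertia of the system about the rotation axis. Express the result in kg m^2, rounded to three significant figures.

I_cm = (2/5)MR² = (2/5)(4.5)(0.42)² = 0.31752 kg m^2; centre at d = 0.72 m, so I = I_cm + Md² gives I = 0.31752 + (4.5)(0.72)² = 2.6503 kg m^2.

2.65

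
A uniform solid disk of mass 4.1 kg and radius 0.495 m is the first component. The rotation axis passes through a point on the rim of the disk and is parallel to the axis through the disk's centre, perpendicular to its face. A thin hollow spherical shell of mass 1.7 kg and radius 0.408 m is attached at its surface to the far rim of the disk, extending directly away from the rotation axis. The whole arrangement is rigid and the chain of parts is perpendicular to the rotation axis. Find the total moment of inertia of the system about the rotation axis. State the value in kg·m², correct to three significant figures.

Solid disk: I_cm = (1/2)MR² = (1/2)(4.1)(0.495)² = 0.5023 kg·m²; centre at d = 0.495 m, so I = I_cm + Md² gives I = 0.5023 + (4.1)(0.495)² = 1.5069 kg·m².
Spherical shell: I_cm = (2/3)MR² = (2/3)(1.7)(0.408)² = 0.18866 kg·m²; centre at d = 0.495 + 0.495 + 0.408 = 1.398 m, so I = I_cm + Md² gives I = 0.18866 + (1.7)(1.398)² = 3.5111 kg·m².
Total I = 1.5069 + 3.5111 = 5.018 kg·m².

5.02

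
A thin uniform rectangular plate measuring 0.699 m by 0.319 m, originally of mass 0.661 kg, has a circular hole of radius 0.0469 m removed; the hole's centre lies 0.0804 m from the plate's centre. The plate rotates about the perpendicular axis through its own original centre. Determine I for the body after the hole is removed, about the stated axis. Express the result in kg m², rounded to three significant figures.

Unpierced body about its centre: I₀ = (1/12)M(a²+b²) = (1/12)(0.661)[(0.699)² + (0.319)²] = 0.032519 kg m².
The removed disk has mass m = M·πr²/(ab) = (0.661)·π(0.0469)²/(0.699·0.319) = 0.020485 kg (same uniform areal density).
Its moment of inertia about the rotation axis (parallel-axis theorem): I_hole = (1/2)mr² + md² = (1/2)(0.020485)(0.0469)² + (0.020485)(0.0804)² = 0.00015495 kg m².
Treating the hole as negative mass, I = I₀ − I_hole = 0.032519 − 0.00015495 = 0.032364 kg m².

0.0324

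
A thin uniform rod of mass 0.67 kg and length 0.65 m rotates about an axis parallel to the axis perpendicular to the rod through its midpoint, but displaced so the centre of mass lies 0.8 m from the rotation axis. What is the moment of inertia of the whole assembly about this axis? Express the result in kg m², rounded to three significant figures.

0.452

I_cm = (1/12)ML² = (1/12)(0.67)(0.65)² = 0.02359 kg m²; centre at d = 0.8 m, so I = I_cm + Md² gives I = 0.02359 + (0.67)(0.8)² = 0.45239 kg m².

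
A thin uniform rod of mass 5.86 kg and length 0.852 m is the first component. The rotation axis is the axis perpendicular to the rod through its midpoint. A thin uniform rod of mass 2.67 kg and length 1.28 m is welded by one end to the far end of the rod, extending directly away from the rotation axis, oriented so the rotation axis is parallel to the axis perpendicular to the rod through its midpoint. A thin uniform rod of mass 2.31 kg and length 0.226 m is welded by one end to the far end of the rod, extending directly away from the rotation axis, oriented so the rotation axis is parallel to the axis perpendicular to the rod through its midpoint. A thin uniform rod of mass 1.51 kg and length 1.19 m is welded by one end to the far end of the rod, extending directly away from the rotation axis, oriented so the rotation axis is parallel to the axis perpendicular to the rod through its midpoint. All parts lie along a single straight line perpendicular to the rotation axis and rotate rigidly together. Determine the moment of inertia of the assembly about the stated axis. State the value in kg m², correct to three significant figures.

Thin rod: I_cm = (1/12)ML² = (1/12)(5.86)(0.852)² = 0.35448 kg m²; axis through the centre, so I = 0.35448 kg m².
Thin rod: I_cm = (1/12)ML² = (1/12)(2.67)(1.28)² = 0.36454 kg m²; centre at d = 0.426 + 0.64 = 1.066 m, so the parallel axis theorem gives I = 0.36454 + (2.67)(1.066)² = 3.3986 kg m².
Thin rod: I_cm = (1/12)ML² = (1/12)(2.31)(0.226)² = 0.0098321 kg m²; centre at d = 0.426 + 0.64 + 0.64 + 0.113 = 1.819 m, so the parallel axis theorem gives I = 0.0098321 + (2.31)(1.819)² = 7.6531 kg m².
Thin rod: I_cm = (1/12)ML² = (1/12)(1.51)(1.19)² = 0.17819 kg m²; centre at d = 0.426 + 0.64 + 0.64 + 0.113 + 0.113 + 0.595 = 2.527 m, so the parallel axis theorem gives I = 0.17819 + (1.51)(2.527)² = 9.8206 kg m².
Total I = 0.35448 + 3.3986 + 7.6531 + 9.8206 = 21.227 kg m².

21.2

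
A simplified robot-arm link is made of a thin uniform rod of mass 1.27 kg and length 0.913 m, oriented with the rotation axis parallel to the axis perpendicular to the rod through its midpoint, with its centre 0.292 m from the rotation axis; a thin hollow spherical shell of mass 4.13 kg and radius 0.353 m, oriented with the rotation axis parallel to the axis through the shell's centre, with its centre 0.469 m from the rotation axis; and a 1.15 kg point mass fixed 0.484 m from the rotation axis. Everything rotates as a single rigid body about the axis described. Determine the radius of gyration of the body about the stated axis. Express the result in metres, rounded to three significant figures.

0.512

Thin rod: I_cm = (1/12)ML² = (1/12)(1.27)(0.913)² = 0.088219 kg·m²; centre at d = 0.292 m, so the parallel axis theorem gives I = 0.088219 + (1.27)(0.292)² = 0.1965 kg·m².
Spherical shell: I_cm = (2/3)MR² = (2/3)(4.13)(0.353)² = 0.34309 kg·m²; centre at d = 0.469 m, so the parallel axis theorem gives I = 0.34309 + (4.13)(0.469)² = 1.2515 kg·m².
Point mass: I_cm = 0; centre at d = 0.484 m, so the parallel axis theorem gives I = 0 + (1.15)(0.484)² = 0.26939 kg·m².
Total I = 1.7174 kg·m²; total mass M = 6.55 kg.
k = √(I/M) = √(1.7174/6.55) = 0.51206 m.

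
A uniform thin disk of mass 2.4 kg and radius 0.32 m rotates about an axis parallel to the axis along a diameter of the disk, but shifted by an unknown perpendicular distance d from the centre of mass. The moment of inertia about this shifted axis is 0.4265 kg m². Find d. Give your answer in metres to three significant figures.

0.390

About the centre-of-mass axis, I_cm = (1/4)MR² = (1/4)(2.4)(0.32)² = 0.06144 kg m².
Parallel axis theorem: I = I_cm + Md², so Md² = 0.4265 − 0.06144 = 0.36506 kg m².
d = √(0.36506 / 2.4) = 0.39001 m.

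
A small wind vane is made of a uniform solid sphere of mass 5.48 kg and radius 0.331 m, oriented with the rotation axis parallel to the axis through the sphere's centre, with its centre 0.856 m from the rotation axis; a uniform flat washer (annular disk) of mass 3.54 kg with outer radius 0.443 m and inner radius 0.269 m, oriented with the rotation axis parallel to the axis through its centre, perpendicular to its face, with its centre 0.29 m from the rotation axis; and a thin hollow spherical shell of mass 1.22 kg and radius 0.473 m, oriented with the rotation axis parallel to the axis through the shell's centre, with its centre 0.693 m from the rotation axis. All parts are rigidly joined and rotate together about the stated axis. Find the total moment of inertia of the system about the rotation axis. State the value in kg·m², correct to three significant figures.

5.80

Solid sphere: I_cm = (2/5)MR² = (2/5)(5.48)(0.331)² = 0.24016 kg·m²; centre at d = 0.856 m, so I = I_cm + Md² gives I = 0.24016 + (5.48)(0.856)² = 4.2556 kg·m².
Annular disk: I_cm = (1/2)M(R²+r²) = (1/2)(3.54)[(0.443)² + (0.269)²] = 0.47544 kg·m²; centre at d = 0.29 m, so I = I_cm + Md² gives I = 0.47544 + (3.54)(0.29)² = 0.77315 kg·m².
Spherical shell: I_cm = (2/3)MR² = (2/3)(1.22)(0.473)² = 0.18197 kg·m²; centre at d = 0.693 m, so I = I_cm + Md² gives I = 0.18197 + (1.22)(0.693)² = 0.76787 kg·m².
Total I = 4.2556 + 0.77315 + 0.76787 = 5.7966 kg·m².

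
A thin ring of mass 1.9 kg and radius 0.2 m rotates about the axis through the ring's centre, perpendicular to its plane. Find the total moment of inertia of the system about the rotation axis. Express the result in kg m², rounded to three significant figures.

I_cm = MR² = (1.9)(0.2)² = 0.076 kg m²; axis through the centre, so I = 0.076 kg m².

0.0760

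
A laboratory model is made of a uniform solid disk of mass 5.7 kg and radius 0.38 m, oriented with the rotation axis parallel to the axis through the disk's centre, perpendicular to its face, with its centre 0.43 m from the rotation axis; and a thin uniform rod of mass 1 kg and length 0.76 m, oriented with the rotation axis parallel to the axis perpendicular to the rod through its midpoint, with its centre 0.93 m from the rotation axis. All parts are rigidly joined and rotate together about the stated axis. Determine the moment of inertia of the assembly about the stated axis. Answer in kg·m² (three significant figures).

2.38

Solid disk: I_cm = (1/2)MR² = (1/2)(5.7)(0.38)² = 0.41154 kg·m²; centre at d = 0.43 m, so I = I_cm + Md² gives I = 0.41154 + (5.7)(0.43)² = 1.4655 kg·m².
Thin rod: I_cm = (1/12)ML² = (1/12)(1)(0.76)² = 0.048133 kg·m²; centre at d = 0.93 m, so I = I_cm + Md² gives I = 0.048133 + (1)(0.93)² = 0.91303 kg·m².
Total I = 1.4655 + 0.91303 = 2.3785 kg·m².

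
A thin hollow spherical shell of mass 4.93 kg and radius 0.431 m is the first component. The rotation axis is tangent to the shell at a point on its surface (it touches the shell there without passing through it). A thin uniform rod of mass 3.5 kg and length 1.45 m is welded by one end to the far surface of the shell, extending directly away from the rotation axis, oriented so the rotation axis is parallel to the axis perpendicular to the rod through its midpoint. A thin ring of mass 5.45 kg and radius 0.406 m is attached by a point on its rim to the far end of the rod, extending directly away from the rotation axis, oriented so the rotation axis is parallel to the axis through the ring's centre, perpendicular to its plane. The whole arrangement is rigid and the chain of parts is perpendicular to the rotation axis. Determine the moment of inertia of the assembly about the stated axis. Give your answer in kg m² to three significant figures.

Spherical shell: I_cm = (2/3)MR² = (2/3)(4.93)(0.431)² = 0.61053 kg m²; centre at d = 0.431 m, so the parallel axis theorem gives I = 0.61053 + (4.93)(0.431)² = 1.5263 kg m².
Thin rod: I_cm = (1/12)ML² = (1/12)(3.5)(1.45)² = 0.61323 kg m²; centre at d = 0.431 + 0.431 + 0.725 = 1.587 m, so the parallel axis theorem gives I = 0.61323 + (3.5)(1.587)² = 9.4282 kg m².
Thin ring: I_cm = MR² = (5.45)(0.406)² = 0.89836 kg m²; centre at d = 0.431 + 0.431 + 0.725 + 0.725 + 0.406 = 2.718 m, so the parallel axis theorem gives I = 0.89836 + (5.45)(2.718)² = 41.16 kg m².
Total I = 1.5263 + 9.4282 + 41.16 = 52.115 kg m².

52.1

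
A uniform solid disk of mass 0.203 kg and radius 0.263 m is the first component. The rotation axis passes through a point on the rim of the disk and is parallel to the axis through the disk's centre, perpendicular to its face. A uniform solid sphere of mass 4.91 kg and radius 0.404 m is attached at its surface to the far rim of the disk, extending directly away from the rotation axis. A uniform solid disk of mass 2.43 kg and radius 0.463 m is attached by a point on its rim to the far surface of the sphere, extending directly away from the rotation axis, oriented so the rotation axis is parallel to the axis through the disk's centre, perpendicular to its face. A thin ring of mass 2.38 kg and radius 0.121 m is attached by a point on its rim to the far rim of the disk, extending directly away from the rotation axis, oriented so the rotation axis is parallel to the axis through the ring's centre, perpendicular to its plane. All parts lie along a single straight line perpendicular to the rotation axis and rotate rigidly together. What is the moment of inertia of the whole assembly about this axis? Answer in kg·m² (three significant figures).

Solid disk: I_cm = (1/2)MR² = (1/2)(0.203)(0.263)² = 0.0070207 kg·m²; centre at d = 0.263 m, so the parallel axis theorem gives I = 0.0070207 + (0.203)(0.263)² = 0.021062 kg·m².
Solid sphere: I_cm = (2/5)MR² = (2/5)(4.91)(0.404)² = 0.32056 kg·m²; centre at d = 0.263 + 0.263 + 0.404 = 0.93 m, so the parallel axis theorem gives I = 0.32056 + (4.91)(0.93)² = 4.5672 kg·m².
Solid disk: I_cm = (1/2)MR² = (1/2)(2.43)(0.463)² = 0.26046 kg·m²; centre at d = 0.263 + 0.263 + 0.404 + 0.404 + 0.463 = 1.797 m, so the parallel axis theorem gives I = 0.26046 + (2.43)(1.797)² = 8.1074 kg·m².
Thin ring: I_cm = MR² = (2.38)(0.121)² = 0.034846 kg·m²; centre at d = 0.263 + 0.263 + 0.404 + 0.404 + 0.463 + 0.463 + 0.121 = 2.381 m, so the parallel axis theorem gives I = 0.034846 + (2.38)(2.381)² = 13.527 kg·m².
Total I = 0.021062 + 4.5672 + 8.1074 + 13.527 = 26.223 kg·m².

26.2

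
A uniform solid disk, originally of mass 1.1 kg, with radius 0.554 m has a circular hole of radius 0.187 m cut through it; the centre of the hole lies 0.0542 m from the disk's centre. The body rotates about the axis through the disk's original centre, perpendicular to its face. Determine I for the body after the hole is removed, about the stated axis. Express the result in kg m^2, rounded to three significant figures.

Unpierced body about its centre: I₀ = (1/2)MR² = (1/2)(1.1)(0.554)² = 0.1688 kg m^2.
The removed disk has mass m = M·(r/R)² = (1.1)(0.187/0.554)² = 0.12533 kg (same uniform areal density).
Its moment of inertia about the rotation axis (parallel-axis theorem): I_hole = (1/2)mr² + md² = (1/2)(0.12533)(0.187)² + (0.12533)(0.0542)² = 0.0025595 kg m^2.
Treating the hole as negative mass, I = I₀ − I_hole = 0.1688 − 0.0025595 = 0.16624 kg m^2.

0.166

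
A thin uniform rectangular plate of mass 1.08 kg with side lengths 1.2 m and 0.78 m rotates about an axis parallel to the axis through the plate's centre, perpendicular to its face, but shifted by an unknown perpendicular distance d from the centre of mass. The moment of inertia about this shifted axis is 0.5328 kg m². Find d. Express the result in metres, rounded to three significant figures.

About the centre-of-mass axis, I_cm = (1/12)M(a²+b²) = (1/12)(1.08)[(1.2)² + (0.78)²] = 0.18436 kg m².
Parallel axis theorem: I = I_cm + Md², so Md² = 0.5328 − 0.18436 = 0.34844 kg m².
d = √(0.34844 / 1.08) = 0.56801 m.

0.568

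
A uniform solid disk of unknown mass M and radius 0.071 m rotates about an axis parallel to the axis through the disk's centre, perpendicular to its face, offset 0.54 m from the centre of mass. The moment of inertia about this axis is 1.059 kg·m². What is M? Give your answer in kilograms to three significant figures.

3.60

I = I_cm + Md² = (1/2)MR² + Md² = M·[0.5·(0.071)² + (0.54)²] = M·0.29412.
So M = 1.059 / 0.29412 = 3.6006 kg.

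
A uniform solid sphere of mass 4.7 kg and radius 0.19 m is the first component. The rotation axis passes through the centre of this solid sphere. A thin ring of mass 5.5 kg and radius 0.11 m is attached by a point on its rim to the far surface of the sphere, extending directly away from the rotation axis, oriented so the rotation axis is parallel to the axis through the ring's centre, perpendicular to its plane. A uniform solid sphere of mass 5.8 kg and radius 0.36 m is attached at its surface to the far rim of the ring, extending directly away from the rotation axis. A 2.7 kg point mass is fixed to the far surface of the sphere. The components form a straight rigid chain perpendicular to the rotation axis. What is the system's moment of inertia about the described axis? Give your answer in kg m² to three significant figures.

7.82

Solid sphere: I_cm = (2/5)MR² = (2/5)(4.7)(0.19)² = 0.067868 kg m²; axis through the centre, so I = 0.067868 kg m².
Thin ring: I_cm = MR² = (5.5)(0.11)² = 0.06655 kg m²; centre at d = 0.19 + 0.11 = 0.3 m, so I = I_cm + Md² gives I = 0.06655 + (5.5)(0.3)² = 0.56155 kg m².
Solid sphere: I_cm = (2/5)MR² = (2/5)(5.8)(0.36)² = 0.30067 kg m²; centre at d = 0.19 + 0.11 + 0.11 + 0.36 = 0.77 m, so I = I_cm + Md² gives I = 0.30067 + (5.8)(0.77)² = 3.7395 kg m².
Point mass: I_cm = 0; centre at d = 0.19 + 0.11 + 0.11 + 0.36 + 0.36 = 1.13 m, so I = I_cm + Md² gives I = 0 + (2.7)(1.13)² = 3.4476 kg m².
Total I = 0.067868 + 0.56155 + 3.7395 + 3.4476 = 7.8165 kg m².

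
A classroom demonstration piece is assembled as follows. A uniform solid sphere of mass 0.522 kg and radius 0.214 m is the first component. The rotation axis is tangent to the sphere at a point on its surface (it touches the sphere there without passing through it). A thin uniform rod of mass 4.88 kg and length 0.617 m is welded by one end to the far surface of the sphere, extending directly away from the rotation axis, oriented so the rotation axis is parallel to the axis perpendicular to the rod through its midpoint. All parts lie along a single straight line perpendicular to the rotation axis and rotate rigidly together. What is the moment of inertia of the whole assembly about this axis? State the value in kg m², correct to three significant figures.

Solid sphere: I_cm = (2/5)MR² = (2/5)(0.522)(0.214)² = 0.0095622 kg m²; centre at d = 0.214 m, so the parallel axis theorem gives I = 0.0095622 + (0.522)(0.214)² = 0.033468 kg m².
Thin rod: I_cm = (1/12)ML² = (1/12)(4.88)(0.617)² = 0.15481 kg m²; centre at d = 0.214 + 0.214 + 0.3085 = 0.7365 m, so the parallel axis theorem gives I = 0.15481 + (4.88)(0.7365)² = 2.8019 kg m².
Total I = 0.033468 + 2.8019 = 2.8354 kg m².

2.84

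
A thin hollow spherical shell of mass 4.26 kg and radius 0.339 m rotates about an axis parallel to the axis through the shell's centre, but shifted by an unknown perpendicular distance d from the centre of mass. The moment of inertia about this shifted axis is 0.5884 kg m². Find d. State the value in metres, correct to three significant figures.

0.248

About the centre-of-mass axis, I_cm = (2/3)MR² = (2/3)(4.26)(0.339)² = 0.32638 kg m².
Parallel axis theorem: I = I_cm + Md², so Md² = 0.5884 − 0.32638 = 0.26202 kg m².
d = √(0.26202 / 4.26) = 0.24801 m.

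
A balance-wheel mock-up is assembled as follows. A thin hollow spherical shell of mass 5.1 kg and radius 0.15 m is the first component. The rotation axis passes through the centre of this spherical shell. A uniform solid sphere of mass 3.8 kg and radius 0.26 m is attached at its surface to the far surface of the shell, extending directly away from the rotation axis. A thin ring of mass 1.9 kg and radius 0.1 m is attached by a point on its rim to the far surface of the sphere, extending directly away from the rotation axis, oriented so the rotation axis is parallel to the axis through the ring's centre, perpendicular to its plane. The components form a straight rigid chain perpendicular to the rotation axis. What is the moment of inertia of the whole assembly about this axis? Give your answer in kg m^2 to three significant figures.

Spherical shell: I_cm = (2/3)MR² = (2/3)(5.1)(0.15)² = 0.0765 kg m^2; axis through the centre, so I = 0.0765 kg m^2.
Solid sphere: I_cm = (2/5)MR² = (2/5)(3.8)(0.26)² = 0.10275 kg m^2; centre at d = 0.15 + 0.26 = 0.41 m, so the parallel axis theorem gives I = 0.10275 + (3.8)(0.41)² = 0.74153 kg m^2.
Thin ring: I_cm = MR² = (1.9)(0.1)² = 0.019 kg m^2; centre at d = 0.15 + 0.26 + 0.26 + 0.1 = 0.77 m, so the parallel axis theorem gives I = 0.019 + (1.9)(0.77)² = 1.1455 kg m^2.
Total I = 0.0765 + 0.74153 + 1.1455 = 1.9635 kg m^2.

1.96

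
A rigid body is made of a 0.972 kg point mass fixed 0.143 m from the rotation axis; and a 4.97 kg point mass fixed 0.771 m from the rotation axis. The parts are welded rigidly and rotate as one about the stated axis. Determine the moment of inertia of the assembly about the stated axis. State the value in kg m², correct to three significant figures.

Point mass: I_cm = 0; centre at d = 0.143 m, so the parallel axis theorem gives I = 0 + (0.972)(0.143)² = 0.019876 kg m².
Point mass: I_cm = 0; centre at d = 0.771 m, so the parallel axis theorem gives I = 0 + (4.97)(0.771)² = 2.9544 kg m².
Total I = 0.019876 + 2.9544 = 2.9742 kg m².

2.97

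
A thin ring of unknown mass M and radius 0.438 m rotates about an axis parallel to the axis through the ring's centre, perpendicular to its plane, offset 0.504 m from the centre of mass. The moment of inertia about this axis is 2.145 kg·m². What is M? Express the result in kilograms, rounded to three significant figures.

I = I_cm + Md² = MR² + Md² = M·[1·(0.438)² + (0.504)²] = M·0.44586.
So M = 2.145 / 0.44586 = 4.8109 kg.

4.81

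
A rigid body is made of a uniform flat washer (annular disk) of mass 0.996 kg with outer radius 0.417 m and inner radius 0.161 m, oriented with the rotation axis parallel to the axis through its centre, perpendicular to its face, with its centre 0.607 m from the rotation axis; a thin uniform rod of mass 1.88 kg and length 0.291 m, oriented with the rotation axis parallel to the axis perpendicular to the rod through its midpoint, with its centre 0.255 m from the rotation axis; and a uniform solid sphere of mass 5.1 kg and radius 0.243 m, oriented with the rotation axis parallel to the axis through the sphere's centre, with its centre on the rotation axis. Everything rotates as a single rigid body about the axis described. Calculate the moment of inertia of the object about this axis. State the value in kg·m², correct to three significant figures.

Annular disk: I_cm = (1/2)M(R²+r²) = (1/2)(0.996)[(0.417)² + (0.161)²] = 0.099505 kg·m²; centre at d = 0.607 m, so I = I_cm + Md² gives I = 0.099505 + (0.996)(0.607)² = 0.46648 kg·m².
Thin rod: I_cm = (1/12)ML² = (1/12)(1.88)(0.291)² = 0.013267 kg·m²; centre at d = 0.255 m, so I = I_cm + Md² gives I = 0.013267 + (1.88)(0.255)² = 0.13551 kg·m².
Solid sphere: I_cm = (2/5)MR² = (2/5)(5.1)(0.243)² = 0.12046 kg·m²; axis through the centre, so I = 0.12046 kg·m².
Total I = 0.46648 + 0.13551 + 0.12046 = 0.72245 kg·m².

0.722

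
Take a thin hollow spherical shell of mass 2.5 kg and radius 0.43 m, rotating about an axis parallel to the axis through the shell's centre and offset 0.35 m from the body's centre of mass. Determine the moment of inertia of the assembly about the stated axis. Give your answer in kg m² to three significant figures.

0.614

I_cm = (2/3)MR² = (2/3)(2.5)(0.43)² = 0.30817 kg m²; centre at d = 0.35 m, so the parallel axis theorem gives I = 0.30817 + (2.5)(0.35)² = 0.61442 kg m².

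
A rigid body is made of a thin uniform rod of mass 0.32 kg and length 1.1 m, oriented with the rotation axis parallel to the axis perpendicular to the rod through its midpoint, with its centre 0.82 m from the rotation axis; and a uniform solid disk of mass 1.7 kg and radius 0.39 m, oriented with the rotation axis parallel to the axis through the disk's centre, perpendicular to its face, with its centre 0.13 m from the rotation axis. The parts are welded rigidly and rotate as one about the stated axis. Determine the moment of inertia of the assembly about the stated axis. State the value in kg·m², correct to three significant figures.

Thin rod: I_cm = (1/12)ML² = (1/12)(0.32)(1.1)² = 0.032267 kg·m²; centre at d = 0.82 m, so the parallel axis theorem gives I = 0.032267 + (0.32)(0.82)² = 0.24743 kg·m².
Solid disk: I_cm = (1/2)MR² = (1/2)(1.7)(0.39)² = 0.12929 kg·m²; centre at d = 0.13 m, so the parallel axis theorem gives I = 0.12929 + (1.7)(0.13)² = 0.15802 kg·m².
Total I = 0.24743 + 0.15802 = 0.40545 kg·m².

0.405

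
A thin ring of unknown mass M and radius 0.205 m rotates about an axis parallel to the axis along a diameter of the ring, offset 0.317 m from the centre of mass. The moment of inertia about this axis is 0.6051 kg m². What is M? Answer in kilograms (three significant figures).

I = I_cm + Md² = (1/2)MR² + Md² = M·[0.5·(0.205)² + (0.317)²] = M·0.1215.
So M = 0.6051 / 0.1215 = 4.9802 kg.

4.98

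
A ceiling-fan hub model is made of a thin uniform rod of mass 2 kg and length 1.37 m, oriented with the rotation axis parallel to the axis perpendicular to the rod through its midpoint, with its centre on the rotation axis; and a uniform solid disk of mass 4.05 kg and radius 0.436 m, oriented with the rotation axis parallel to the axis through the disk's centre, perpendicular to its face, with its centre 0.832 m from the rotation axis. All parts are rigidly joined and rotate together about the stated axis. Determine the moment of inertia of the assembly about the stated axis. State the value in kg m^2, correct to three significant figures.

3.50

Thin rod: I_cm = (1/12)ML² = (1/12)(2)(1.37)² = 0.31282 kg m^2; axis through the centre, so I = 0.31282 kg m^2.
Solid disk: I_cm = (1/2)MR² = (1/2)(4.05)(0.436)² = 0.38494 kg m^2; centre at d = 0.832 m, so the parallel axis theorem gives I = 0.38494 + (4.05)(0.832)² = 3.1885 kg m^2.
Total I = 0.31282 + 3.1885 = 3.5013 kg m^2.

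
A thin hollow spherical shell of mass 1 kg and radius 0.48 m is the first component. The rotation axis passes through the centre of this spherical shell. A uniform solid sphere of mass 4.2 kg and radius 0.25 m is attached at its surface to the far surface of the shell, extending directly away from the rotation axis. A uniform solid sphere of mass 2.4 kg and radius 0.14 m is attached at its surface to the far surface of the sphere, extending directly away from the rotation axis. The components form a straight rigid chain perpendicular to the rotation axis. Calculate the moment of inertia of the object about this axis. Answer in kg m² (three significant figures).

5.53

Spherical shell: I_cm = (2/3)MR² = (2/3)(1)(0.48)² = 0.1536 kg m²; axis through the centre, so I = 0.1536 kg m².
Solid sphere: I_cm = (2/5)MR² = (2/5)(4.2)(0.25)² = 0.105 kg m²; centre at d = 0.48 + 0.25 = 0.73 m, so the parallel axis theorem gives I = 0.105 + (4.2)(0.73)² = 2.3432 kg m².
Solid sphere: I_cm = (2/5)MR² = (2/5)(2.4)(0.14)² = 0.018816 kg m²; centre at d = 0.48 + 0.25 + 0.25 + 0.14 = 1.12 m, so the parallel axis theorem gives I = 0.018816 + (2.4)(1.12)² = 3.0294 kg m².
Total I = 0.1536 + 2.3432 + 3.0294 = 5.5262 kg m².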